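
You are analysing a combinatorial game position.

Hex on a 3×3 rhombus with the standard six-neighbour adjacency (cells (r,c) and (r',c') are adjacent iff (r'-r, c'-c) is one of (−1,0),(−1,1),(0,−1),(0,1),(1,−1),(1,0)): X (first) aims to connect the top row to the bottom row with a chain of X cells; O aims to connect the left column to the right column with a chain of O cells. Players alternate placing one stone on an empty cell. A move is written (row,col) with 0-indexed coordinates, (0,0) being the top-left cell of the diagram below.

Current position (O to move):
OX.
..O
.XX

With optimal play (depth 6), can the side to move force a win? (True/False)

O winning at [OX./..O/.XX]: True

p1 O@[OX./..O/.XX]: (0,2)[OXO/..O/.XX]-1 (1,0)[OX./O.O/.XX]-1 (1,1)[OX./.OO/.XX]+1* (2,0)[OX./..O/OXX]-1
p2 X@[OX./.OO/.XX]: (0,2)[OXX/.OO/.XX]-1* (1,0)[OX./XOO/.XX]-1 (2,0)[OX./.OO/XXX]-1
p3 O@[OXX/.OO/.XX]: (1,0)[OXX/OOO/.XX]+1* (2,0)[OXX/.OO/OXX]+1
p4 X@[OXX/OOO/.XX] terminal -1; root [OX./..O/.XX] d6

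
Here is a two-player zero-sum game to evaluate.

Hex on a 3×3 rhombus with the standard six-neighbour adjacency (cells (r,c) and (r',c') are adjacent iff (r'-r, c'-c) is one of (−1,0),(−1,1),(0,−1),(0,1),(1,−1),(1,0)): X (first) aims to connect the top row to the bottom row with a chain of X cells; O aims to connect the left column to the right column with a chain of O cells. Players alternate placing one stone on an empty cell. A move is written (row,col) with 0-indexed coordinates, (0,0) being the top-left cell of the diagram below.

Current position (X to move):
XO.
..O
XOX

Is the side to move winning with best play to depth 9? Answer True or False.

p1 X@[XO./..O/XOX]: (0,2)[XOX/..O/XOX]+1* (1,0)[XO./X.O/XOX]+1 (1,1)[XO./.XO/XOX]+1
p2 O@[XOX/..O/XOX]: (1,0)[XOX/O.O/XOX]-1* (1,1)[XOX/.OO/XOX]-1
p3 X@[XOX/O.O/XOX]: (1,1)[XOX/OXO/XOX]+1*
p4 O@[XOX/OXO/XOX] terminal -1; root [XO./..O/XOX] d9

X winning at [XO./..O/XOX]: True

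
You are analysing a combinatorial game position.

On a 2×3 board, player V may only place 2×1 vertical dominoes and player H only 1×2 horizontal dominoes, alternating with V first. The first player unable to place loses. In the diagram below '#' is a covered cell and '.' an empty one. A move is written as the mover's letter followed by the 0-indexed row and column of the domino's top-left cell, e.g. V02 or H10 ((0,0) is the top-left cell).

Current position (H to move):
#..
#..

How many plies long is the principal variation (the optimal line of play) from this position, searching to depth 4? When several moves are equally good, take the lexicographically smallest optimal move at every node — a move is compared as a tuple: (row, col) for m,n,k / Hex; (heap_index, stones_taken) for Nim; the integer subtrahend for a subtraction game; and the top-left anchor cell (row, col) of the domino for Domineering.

p1 H@[#../#..]: H01[###/#..]+1* H11[#../###]+1
p2 V@[###/#..] terminal -1; root [#../#..] d4

PV length from [#../#..]: 1 ply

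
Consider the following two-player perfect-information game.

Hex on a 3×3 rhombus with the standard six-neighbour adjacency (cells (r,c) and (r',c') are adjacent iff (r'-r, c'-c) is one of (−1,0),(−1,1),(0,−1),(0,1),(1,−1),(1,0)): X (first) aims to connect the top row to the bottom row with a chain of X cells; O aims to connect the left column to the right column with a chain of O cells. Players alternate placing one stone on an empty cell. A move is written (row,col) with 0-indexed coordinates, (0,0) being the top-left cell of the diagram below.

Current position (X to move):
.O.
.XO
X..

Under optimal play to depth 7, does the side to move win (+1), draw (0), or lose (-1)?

p1 X@[.O./.XO/X..]: (0,0)[XO./.XO/X..]+1* (0,2)[.OX/.XO/X..]+1 (1,0)[.O./XXO/X..]+1 (2,1)[.O./.XO/XX.]-1 (2,2)[.O./.XO/X.X]-1
p2 O@[XO./.XO/X..]: (0,2)[XOO/.XO/X..]-1* (1,0)[XO./OXO/X..]-1 (2,1)[XO./.XO/XO.]-1 (2,2)[XO./.XO/X.O]-1
p3 X@[XOO/.XO/X..]: (1,0)[XOO/XXO/X..]+1* (2,1)[XOO/.XO/XX.]-1 (2,2)[XOO/.XO/X.X]-1
p4 O@[XOO/XXO/X..] terminal -1; root [.O./.XO/X..] d7

value(.O./.XO/X.., X) = +1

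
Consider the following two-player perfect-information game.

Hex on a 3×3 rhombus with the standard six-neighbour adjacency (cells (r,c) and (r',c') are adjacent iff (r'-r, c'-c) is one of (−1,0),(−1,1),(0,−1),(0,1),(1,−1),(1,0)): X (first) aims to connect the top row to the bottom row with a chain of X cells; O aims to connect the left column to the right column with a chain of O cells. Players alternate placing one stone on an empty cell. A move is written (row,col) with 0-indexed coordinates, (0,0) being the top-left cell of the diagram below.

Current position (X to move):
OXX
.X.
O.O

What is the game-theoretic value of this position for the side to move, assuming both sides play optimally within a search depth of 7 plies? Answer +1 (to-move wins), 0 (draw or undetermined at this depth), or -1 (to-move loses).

[OXX/.X./O.O] X move#1: (1,0):-1/OXX/XX./O.O, (1,2):-1/OXX/.XX/O.O, (2,1):+1/OXX/.X./OXO*
[OXX/.X./OXO] end (terminal -1, O#2); searched OXX/.X./O.O to 7

value(OXX/.X./O.O, X) = +1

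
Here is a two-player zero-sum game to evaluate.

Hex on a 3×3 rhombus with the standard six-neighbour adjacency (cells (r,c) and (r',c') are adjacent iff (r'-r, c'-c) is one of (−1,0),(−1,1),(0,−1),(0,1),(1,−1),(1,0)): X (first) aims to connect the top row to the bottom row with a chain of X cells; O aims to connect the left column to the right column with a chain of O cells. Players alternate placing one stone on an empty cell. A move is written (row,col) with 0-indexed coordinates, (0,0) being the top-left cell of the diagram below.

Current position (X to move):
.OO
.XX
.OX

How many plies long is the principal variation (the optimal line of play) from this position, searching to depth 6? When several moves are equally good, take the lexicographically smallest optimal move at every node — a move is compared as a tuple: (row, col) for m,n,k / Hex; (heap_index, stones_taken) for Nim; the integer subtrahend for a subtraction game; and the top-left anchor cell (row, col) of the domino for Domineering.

[.OO/.XX/.OX] X move#1: (0,0):-1/XOO/.XX/.OX*, (1,0):-1/.OO/XXX/.OX, (2,0):-1/.OO/.XX/XOX
[XOO/.XX/.OX] O move#2: (1,0):+1/XOO/OXX/.OX*, (2,0):-1/XOO/.XX/OOX
[XOO/OXX/.OX] end (terminal -1, X#3); searched .OO/.XX/.OX to 6

PV length from [.OO/.XX/.OX]: 2 plies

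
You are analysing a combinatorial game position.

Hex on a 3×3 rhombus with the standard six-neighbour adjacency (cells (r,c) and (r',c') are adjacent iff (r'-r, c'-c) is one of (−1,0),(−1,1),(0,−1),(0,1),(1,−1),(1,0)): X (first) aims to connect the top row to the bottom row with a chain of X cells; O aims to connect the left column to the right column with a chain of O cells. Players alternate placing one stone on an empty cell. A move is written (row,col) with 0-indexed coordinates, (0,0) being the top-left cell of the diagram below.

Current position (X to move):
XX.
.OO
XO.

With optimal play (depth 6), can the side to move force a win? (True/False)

X winning at [XX./.OO/XO.]: True

[XX./.OO/XO.] X move#1: (0,2):-1/XXX/.OO/XO., (1,0):+1/XX./XOO/XO.*, (2,2):-1/XX./.OO/XOX
[XX./XOO/XO.] end (terminal -1, O#2); searched XX./.OO/XO. to 6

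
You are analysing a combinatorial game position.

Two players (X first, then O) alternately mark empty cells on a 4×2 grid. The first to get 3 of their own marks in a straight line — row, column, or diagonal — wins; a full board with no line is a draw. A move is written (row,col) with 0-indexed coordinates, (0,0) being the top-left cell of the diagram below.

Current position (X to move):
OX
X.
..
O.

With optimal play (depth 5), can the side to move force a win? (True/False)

p1 X@[OX/X./../O.]: (1,1)[OX/XX/../O.]+0* (2,0)[OX/X./X./O.]+0 (2,1)[OX/X./.X/O.]+0 (3,1)[OX/X./../OX]+0
p2 O@[OX/XX/../O.]: (2,0)[OX/XX/O./O.]-1 (2,1)[OX/XX/.O/O.]+0* (3,1)[OX/XX/../OO]-1
p3 X@[OX/XX/.O/O.]: (2,0)[OX/XX/XO/O.]+0* (3,1)[OX/XX/.O/OX]+0
p4 O@[OX/XX/XO/O.]: (3,1)[OX/XX/XO/OO]+0*
p5 X@[OX/XX/XO/OO] terminal +0; root [OX/X./../O.] d5

X winning at [OX/X./../O.]: False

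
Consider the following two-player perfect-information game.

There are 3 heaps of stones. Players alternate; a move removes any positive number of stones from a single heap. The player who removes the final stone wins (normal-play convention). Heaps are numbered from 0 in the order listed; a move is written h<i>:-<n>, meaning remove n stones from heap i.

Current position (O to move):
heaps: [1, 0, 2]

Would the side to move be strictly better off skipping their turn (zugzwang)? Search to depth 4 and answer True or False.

ply 1, O at (1,0,2) | h0:-1=-1→(0,0,2); h2:-1=+1→(1,0,1)*; h2:-2=-1→(1,0,0)
ply 2, X at (1,0,1) | h0:-1=-1→(0,0,1)*; h2:-1=-1→(1,0,0)
ply 3, O at (0,0,1) | h2:-1=+1→(0,0,0)*
ply 4: (0,0,0) is terminal -1 (X); from (1,0,2) depth 4
if O skipped the turn, X would face:
~ ply 1, X at (1,0,2) | h0:-1=-1→(0,0,2); h2:-1=+1→(1,0,1)*; h2:-2=-1→(1,0,0)
~ ply 2, O at (1,0,1) | h0:-1=-1→(0,0,1)*; h2:-1=-1→(1,0,0)
~ ply 3, X at (0,0,1) | h2:-1=+1→(0,0,0)*
~ ply 4: (0,0,0) is terminal -1 (O); from (1,0,2) depth 4
compare (O): move=+1 vs pass=-1

zugzwang((1,0,2), O) = False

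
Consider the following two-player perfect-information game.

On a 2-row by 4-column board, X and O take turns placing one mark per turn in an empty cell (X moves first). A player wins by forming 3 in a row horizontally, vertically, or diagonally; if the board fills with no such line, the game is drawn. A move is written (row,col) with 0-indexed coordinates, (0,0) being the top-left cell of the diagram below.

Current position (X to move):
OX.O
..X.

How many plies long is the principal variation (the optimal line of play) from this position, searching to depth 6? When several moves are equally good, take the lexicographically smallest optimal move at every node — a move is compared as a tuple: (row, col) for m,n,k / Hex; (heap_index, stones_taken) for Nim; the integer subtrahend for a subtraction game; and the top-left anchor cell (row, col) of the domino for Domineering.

[OX.O/..X.] X move#1: (0,2):+0/OXXO/..X., (1,0):+0/OX.O/X.X., (1,1):+1/OX.O/.XX.*, (1,3):+0/OX.O/..XX
[OX.O/.XX.] O move#2: (0,2):-1/OXOO/.XX.*, (1,0):-1/OX.O/OXX., (1,3):-1/OX.O/.XXO
[OXOO/.XX.] X move#3: (1,0):+1/OXOO/XXX.*, (1,3):+1/OXOO/.XXX
[OXOO/XXX.] end (terminal -1, O#4); searched OX.O/..X. to 6

PV length from [OX.O/..X.]: 3 plies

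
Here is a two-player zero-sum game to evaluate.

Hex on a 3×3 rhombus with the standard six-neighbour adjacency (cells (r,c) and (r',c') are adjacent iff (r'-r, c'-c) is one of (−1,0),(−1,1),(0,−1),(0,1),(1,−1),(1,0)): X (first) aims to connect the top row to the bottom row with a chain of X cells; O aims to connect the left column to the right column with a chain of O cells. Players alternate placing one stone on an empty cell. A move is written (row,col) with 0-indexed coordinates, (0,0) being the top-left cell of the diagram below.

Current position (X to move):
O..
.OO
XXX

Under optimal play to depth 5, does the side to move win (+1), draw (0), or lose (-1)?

value(O../.OO/XXX, X) = -1

p1 X@[O../.OO/XXX]: (0,1)[OX./.OO/XXX]-1* (0,2)[O.X/.OO/XXX]-1 (1,0)[O../XOO/XXX]-1
p2 O@[OX./.OO/XXX]: (0,2)[OXO/.OO/XXX]-1 (1,0)[OX./OOO/XXX]+1*
p3 X@[OX./OOO/XXX] terminal -1; root [O../.OO/XXX] d5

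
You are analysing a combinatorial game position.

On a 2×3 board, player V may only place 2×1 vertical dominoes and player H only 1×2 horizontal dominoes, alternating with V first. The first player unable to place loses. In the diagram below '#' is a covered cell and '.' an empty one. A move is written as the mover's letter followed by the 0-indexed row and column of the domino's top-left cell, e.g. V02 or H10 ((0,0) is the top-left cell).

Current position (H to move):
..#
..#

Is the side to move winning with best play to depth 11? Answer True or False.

H winning at [..#/..#]: True

p1 H@[..#/..#]: H00[###/..#]+1* H10[..#/###]+1
p2 V@[###/..#] terminal -1; root [..#/..#] d11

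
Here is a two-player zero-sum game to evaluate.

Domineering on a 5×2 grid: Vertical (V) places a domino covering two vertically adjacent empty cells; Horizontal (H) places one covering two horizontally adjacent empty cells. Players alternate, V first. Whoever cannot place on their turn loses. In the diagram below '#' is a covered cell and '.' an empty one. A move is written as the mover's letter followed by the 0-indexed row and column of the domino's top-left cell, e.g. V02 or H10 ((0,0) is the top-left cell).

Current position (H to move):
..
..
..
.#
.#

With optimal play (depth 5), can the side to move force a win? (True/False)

[../../../.#/.#] H move#1: H00:-1/##/../../.#/.#, H10:+1/../##/../.#/.#*, H20:-1/../../##/.#/.#
[../##/../.#/.#] V move#2: V20:-1/../##/#./##/.#*, V30:-1/../##/../##/##
[../##/#./##/.#] H move#3: H00:+1/##/##/#./##/.#*
[##/##/#./##/.#] end (terminal -1, V#4); searched ../../../.#/.# to 5

H winning at [../../../.#/.#]: True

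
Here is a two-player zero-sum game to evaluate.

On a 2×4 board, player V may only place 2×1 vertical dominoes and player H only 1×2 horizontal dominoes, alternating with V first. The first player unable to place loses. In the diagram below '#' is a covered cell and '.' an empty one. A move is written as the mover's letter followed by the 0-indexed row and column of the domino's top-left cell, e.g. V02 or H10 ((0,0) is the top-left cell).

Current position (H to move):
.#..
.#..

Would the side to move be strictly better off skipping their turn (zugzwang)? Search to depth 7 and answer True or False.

zugzwang(.#../.#.., H) = False

p1 H@[.#../.#..]: H02[.###/.#..]+1* H12[.#../.###]+1
p2 V@[.###/.#..]: V00[####/##..]-1*
p3 H@[####/##..]: H12[####/####]+1*
p4 V@[####/####] terminal -1; root [.#../.#..] d7
if H skipped the turn, V would face:
~ p1 V@[.#../.#..]: V00[##../##..]-1 V02[.##./.##.]+1* V03[.#.#/.#.#]+1
~ p2 H@[.##./.##.] terminal -1; root [.#../.#..] d7
compare (H): move=+1 vs pass=-1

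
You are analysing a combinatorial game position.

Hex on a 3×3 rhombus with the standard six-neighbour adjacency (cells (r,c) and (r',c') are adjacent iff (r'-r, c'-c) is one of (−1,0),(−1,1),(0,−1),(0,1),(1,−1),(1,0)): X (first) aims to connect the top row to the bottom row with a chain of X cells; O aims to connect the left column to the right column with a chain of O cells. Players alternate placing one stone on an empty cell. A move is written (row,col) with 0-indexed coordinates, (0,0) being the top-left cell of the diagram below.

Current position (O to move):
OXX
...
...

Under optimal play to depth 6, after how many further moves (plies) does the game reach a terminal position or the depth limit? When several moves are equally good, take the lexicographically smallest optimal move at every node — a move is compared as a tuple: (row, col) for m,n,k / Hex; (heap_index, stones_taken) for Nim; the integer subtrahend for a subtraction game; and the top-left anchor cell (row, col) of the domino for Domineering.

p1 O@[OXX/.../...]: (1,0)[OXX/O../...]-1* (1,1)[OXX/.O./...]-1 (1,2)[OXX/..O/...]-1 (2,0)[OXX/.../O..]-1 (2,1)[OXX/.../.O.]-1 (2,2)[OXX/.../..O]-1
p2 X@[OXX/O../...]: (1,1)[OXX/OX./...]+1* (1,2)[OXX/O.X/...]+1 (2,0)[OXX/O../X..]+1 (2,1)[OXX/O../.X.]+1 (2,2)[OXX/O../..X]+1
p3 O@[OXX/OX./...]: (1,2)[OXX/OXO/...]-1* (2,0)[OXX/OX./O..]-1 (2,1)[OXX/OX./.O.]-1 (2,2)[OXX/OX./..O]-1
p4 X@[OXX/OXO/...]: (2,0)[OXX/OXO/X..]+1* (2,1)[OXX/OXO/.X.]+1 (2,2)[OXX/OXO/..X]+1
p5 O@[OXX/OXO/X..] terminal -1; root [OXX/.../...] d6

PV length from [OXX/.../...]: 4 plies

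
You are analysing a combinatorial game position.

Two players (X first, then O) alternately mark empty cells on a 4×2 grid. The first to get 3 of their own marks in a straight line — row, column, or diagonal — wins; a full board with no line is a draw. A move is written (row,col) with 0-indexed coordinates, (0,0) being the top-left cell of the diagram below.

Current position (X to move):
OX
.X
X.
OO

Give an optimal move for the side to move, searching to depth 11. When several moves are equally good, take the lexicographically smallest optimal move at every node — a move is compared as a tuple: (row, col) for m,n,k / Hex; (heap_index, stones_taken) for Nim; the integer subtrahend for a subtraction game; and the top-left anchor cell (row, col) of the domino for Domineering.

[OX/.X/X./OO] X move#1: (1,0):+0/OX/XX/X./OO, (2,1):+1/OX/.X/XX/OO*
[OX/.X/XX/OO] end (terminal -1, O#2); searched OX/.X/X./OO to 11

X's best at [OX/.X/X./OO]: (2,1)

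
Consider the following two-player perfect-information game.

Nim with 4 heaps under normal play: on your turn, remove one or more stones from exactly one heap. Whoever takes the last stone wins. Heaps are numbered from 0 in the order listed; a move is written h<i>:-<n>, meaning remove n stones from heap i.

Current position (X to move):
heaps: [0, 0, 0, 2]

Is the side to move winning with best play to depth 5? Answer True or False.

X winning at [(0,0,0,2)]: True

ply 1, X at (0,0,0,2) | h3:-1=-1→(0,0,0,1); h3:-2=+1→(0,0,0,0)*
ply 2: (0,0,0,0) is terminal -1 (O); from (0,0,0,2) depth 5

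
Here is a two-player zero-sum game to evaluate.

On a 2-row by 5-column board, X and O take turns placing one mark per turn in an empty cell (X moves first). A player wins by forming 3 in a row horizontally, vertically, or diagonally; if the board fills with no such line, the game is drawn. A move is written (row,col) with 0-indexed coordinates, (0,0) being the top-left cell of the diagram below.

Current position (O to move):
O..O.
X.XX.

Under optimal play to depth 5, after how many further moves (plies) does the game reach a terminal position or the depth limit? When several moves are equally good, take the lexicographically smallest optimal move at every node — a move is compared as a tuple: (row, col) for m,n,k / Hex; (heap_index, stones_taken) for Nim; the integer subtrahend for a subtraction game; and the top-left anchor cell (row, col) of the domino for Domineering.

[O..O./X.XX.] O move#1: (0,1):-1/OO.O./X.XX.*, (0,2):-1/O.OO./X.XX., (0,4):-1/O..OO/X.XX., (1,1):-1/O..O./XOXX., (1,4):-1/O..O./X.XXO
[OO.O./X.XX.] X move#2: (0,2):+1/OOXO./X.XX.*, (0,4):-1/OO.OX/X.XX., (1,1):+1/OO.O./XXXX., (1,4):+1/OO.O./X.XXX
[OOXO./X.XX.] O move#3: (0,4):-1/OOXOO/X.XX.*, (1,1):-1/OOXO./XOXX., (1,4):-1/OOXO./X.XXO
[OOXOO/X.XX.] X move#4: (1,1):+1/OOXOO/XXXX.*, (1,4):+1/OOXOO/X.XXX
[OOXOO/XXXX.] end (terminal -1, O#5); searched O..O./X.XX. to 5

PV length from [O..O./X.XX.]: 4 plies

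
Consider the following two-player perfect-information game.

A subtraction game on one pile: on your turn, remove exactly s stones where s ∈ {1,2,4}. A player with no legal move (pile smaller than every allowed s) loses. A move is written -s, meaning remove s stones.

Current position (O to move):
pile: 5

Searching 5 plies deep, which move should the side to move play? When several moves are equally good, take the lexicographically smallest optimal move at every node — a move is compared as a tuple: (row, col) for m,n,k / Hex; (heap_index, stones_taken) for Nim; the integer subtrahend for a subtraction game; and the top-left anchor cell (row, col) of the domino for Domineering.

O's best at [5]: -2

ply 1, O at 5 | -1=-1→4; -2=+1→3*; -4=-1→1
ply 2, X at 3 | -1=-1→2*; -2=-1→1
ply 3, O at 2 | -1=-1→1; -2=+1→0*
ply 4: 0 is terminal -1 (X); from 5 depth 5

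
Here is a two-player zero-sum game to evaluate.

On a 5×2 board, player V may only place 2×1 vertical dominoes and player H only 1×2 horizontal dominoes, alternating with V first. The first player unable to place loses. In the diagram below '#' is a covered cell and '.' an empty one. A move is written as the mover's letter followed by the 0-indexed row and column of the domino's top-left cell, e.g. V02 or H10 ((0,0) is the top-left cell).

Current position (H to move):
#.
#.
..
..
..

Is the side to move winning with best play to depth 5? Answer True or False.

H winning at [#./#./../../..]: True

[#./#./../../..] H move#1: H20:-1/#./#./##/../.., H30:+1/#./#./../##/..*, H40:-1/#./#./../../##
[#./#./../##/..] V move#2: V01:-1/##/##/../##/..*, V11:-1/#./##/.#/##/..
[##/##/../##/..] H move#3: H20:+1/##/##/##/##/..*, H40:+1/##/##/../##/##
[##/##/##/##/..] end (terminal -1, V#4); searched #./#./../../.. to 5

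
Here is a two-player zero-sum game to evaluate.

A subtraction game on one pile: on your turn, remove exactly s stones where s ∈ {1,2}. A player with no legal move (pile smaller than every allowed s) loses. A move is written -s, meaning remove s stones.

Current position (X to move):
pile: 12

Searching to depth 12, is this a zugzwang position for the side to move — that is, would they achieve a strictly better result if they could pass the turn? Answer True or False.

zugzwang(12, X) = True

ply 1, X at 12 | -1=-1→11*; -2=-1→10
ply 2, O at 11 | -1=-1→10; -2=+1→9*
ply 3, X at 9 | -1=-1→8*; -2=-1→7
ply 4, O at 8 | -1=-1→7; -2=+1→6*
ply 5, X at 6 | -1=-1→5*; -2=-1→4
ply 6, O at 5 | -1=-1→4; -2=+1→3*
ply 7, X at 3 | -1=-1→2*; -2=-1→1
ply 8, O at 2 | -1=-1→1; -2=+1→0*
ply 9: 0 is terminal -1 (X); from 12 depth 12
if X skipped the turn, O would face:
~ ply 1, O at 12 | -1=-1→11*; -2=-1→10
~ ply 2, X at 11 | -1=-1→10; -2=+1→9*
~ ply 3, O at 9 | -1=-1→8*; -2=-1→7
~ ply 4, X at 8 | -1=-1→7; -2=+1→6*
~ ply 5, O at 6 | -1=-1→5*; -2=-1→4
~ ply 6, X at 5 | -1=-1→4; -2=+1→3*
~ ply 7, O at 3 | -1=-1→2*; -2=-1→1
~ ply 8, X at 2 | -1=-1→1; -2=+1→0*
~ ply 9: 0 is terminal -1 (O); from 12 depth 12
compare (X): move=-1 vs pass=+1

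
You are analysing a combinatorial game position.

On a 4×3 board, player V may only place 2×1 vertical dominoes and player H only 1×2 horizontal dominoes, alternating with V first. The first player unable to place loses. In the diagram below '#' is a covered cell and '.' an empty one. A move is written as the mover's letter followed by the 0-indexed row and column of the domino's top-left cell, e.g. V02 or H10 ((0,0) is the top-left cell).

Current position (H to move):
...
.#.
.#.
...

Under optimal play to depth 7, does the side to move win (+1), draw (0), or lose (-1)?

ply 1, H at .../.#./.#./... | H00=-1→##./.#./.#./...*; H01=-1→.##/.#./.#./...; H30=-1→.../.#./.#./##.; H31=-1→.../.#./.#./.##
ply 2, V at ##./.#./.#./... | V02=+1→###/.##/.#./...*; V10=+1→##./##./##./...; V12=+1→##./.##/.##/...; V20=+1→##./.#./##./#..; V22=+1→##./.#./.##/..#
ply 3, H at ###/.##/.#./... | H30=-1→###/.##/.#./##.*; H31=-1→###/.##/.#./.##
ply 4, V at ###/.##/.#./##. | V10=+1→###/###/##./##.*; V22=+1→###/.##/.##/###
ply 5: ###/###/##./##. is terminal -1 (H); from .../.#./.#./... depth 7

value(.../.#./.#./..., H) = -1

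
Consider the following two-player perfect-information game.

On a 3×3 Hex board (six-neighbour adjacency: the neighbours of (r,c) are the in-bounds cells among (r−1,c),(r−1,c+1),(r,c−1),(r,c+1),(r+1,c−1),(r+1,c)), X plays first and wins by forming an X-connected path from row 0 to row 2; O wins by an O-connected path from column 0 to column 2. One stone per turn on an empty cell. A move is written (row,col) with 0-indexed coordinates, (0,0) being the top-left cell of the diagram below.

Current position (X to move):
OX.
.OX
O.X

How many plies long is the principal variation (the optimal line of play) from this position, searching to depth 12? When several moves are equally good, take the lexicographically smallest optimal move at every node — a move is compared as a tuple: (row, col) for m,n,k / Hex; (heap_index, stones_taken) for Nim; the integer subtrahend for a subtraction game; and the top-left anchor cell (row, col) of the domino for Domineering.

[OX./.OX/O.X] X move#1: (0,2):+1/OXX/.OX/O.X*, (1,0):-1/OX./XOX/O.X, (2,1):-1/OX./.OX/OXX
[OXX/.OX/O.X] end (terminal -1, O#2); searched OX./.OX/O.X to 12

PV length from [OX./.OX/O.X]: 1 ply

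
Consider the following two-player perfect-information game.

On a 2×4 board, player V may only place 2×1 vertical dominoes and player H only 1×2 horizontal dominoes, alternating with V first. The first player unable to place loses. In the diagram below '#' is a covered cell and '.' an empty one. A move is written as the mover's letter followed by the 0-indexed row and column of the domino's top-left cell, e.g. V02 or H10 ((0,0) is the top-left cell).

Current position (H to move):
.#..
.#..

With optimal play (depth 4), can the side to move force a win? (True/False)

H winning at [.#../.#..]: True

ply 1, H at .#../.#.. | H02=+1→.###/.#..*; H12=+1→.#../.###
ply 2, V at .###/.#.. | V00=-1→####/##..*
ply 3, H at ####/##.. | H12=+1→####/####*
ply 4: ####/#### is terminal -1 (V); from .#../.#.. depth 4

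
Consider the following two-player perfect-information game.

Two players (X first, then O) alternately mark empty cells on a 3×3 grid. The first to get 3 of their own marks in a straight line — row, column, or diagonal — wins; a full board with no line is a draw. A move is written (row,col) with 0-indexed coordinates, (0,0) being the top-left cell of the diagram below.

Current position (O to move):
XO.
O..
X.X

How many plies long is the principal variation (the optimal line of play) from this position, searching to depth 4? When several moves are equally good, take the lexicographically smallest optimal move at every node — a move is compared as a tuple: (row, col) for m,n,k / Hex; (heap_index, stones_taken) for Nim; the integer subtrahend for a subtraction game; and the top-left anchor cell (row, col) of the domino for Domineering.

p1 O@[XO./O../X.X]: (0,2)[XOO/O../X.X]-1* (1,1)[XO./OO./X.X]-1 (1,2)[XO./O.O/X.X]-1 (2,1)[XO./O../XOX]-1
p2 X@[XOO/O../X.X]: (1,1)[XOO/OX./X.X]+1* (1,2)[XOO/O.X/X.X]+1 (2,1)[XOO/O../XXX]+1
p3 O@[XOO/OX./X.X] terminal -1; root [XO./O../X.X] d4

PV length from [XO./O../X.X]: 2 plies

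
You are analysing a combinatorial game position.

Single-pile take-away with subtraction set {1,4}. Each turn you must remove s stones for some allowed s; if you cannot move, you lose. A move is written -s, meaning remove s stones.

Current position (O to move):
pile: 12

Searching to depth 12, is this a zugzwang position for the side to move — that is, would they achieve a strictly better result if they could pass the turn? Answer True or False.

p1 O@[12]: -1[11]-1* -4[8]-1
p2 X@[11]: -1[10]+1* -4[7]+1
p3 O@[10]: -1[9]-1* -4[6]-1
p4 X@[9]: -1[8]-1 -4[5]+1*
p5 O@[5]: -1[4]-1* -4[1]-1
p6 X@[4]: -1[3]-1 -4[0]+1*
p7 O@[0] terminal -1; root [12] d12
suppose O passes — search the same position with X to move:
pass> p1 X@[12]: -1[11]-1* -4[8]-1
pass> p2 O@[11]: -1[10]+1* -4[7]+1
pass> p3 X@[10]: -1[9]-1* -4[6]-1
pass> p4 O@[9]: -1[8]-1 -4[5]+1*
pass> p5 X@[5]: -1[4]-1* -4[1]-1
pass> p6 O@[4]: -1[3]-1 -4[0]+1*
pass> p7 X@[0] terminal -1; root [12] d12
for O: play -1, pass +1

zugzwang(12, O) = True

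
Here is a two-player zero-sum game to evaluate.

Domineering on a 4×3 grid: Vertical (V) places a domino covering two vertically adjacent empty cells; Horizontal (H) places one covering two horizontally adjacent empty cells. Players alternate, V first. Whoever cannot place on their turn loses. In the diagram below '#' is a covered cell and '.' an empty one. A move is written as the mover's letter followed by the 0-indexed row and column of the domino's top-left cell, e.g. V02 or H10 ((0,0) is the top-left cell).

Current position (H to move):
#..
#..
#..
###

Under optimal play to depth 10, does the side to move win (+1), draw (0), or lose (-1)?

p1 H@[#../#../#../###]: H01[###/#../#../###]-1 H11[#../###/#../###]+1* H21[#../#../###/###]-1
p2 V@[#../###/#../###] terminal -1; root [#../#../#../###] d10

value(#../#../#../###, H) = +1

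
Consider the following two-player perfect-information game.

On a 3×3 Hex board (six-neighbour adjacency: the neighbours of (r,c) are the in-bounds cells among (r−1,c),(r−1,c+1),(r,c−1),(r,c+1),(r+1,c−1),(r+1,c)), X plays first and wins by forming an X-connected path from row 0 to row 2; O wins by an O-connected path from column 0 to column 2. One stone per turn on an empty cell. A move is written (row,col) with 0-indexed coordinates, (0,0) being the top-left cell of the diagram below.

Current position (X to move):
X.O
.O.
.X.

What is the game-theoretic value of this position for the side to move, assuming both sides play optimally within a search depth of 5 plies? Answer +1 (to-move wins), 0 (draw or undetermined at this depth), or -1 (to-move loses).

value(X.O/.O./.X., X) = -1

p1 X@[X.O/.O./.X.]: (0,1)[XXO/.O./.X.]-1* (1,0)[X.O/XO./.X.]-1 (1,2)[X.O/.OX/.X.]-1 (2,0)[X.O/.O./XX.]-1 (2,2)[X.O/.O./.XX]-1
p2 O@[XXO/.O./.X.]: (1,0)[XXO/OO./.X.]+1* (1,2)[XXO/.OO/.X.]+1 (2,0)[XXO/.O./OX.]+1 (2,2)[XXO/.O./.XO]+1
p3 X@[XXO/OO./.X.] terminal -1; root [X.O/.O./.X.] d5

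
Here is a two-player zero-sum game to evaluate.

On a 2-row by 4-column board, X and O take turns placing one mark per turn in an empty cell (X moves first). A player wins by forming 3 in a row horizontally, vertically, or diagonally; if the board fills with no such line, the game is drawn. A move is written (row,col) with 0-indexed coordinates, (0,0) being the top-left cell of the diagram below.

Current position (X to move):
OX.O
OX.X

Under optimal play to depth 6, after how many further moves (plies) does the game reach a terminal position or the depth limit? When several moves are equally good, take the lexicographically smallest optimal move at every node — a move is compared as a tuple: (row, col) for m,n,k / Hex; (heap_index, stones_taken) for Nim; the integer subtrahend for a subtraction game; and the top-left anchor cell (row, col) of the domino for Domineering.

p1 X@[OX.O/OX.X]: (0,2)[OXXO/OX.X]+0 (1,2)[OX.O/OXXX]+1*
p2 O@[OX.O/OXXX] terminal -1; root [OX.O/OX.X] d6

PV length from [OX.O/OX.X]: 1 ply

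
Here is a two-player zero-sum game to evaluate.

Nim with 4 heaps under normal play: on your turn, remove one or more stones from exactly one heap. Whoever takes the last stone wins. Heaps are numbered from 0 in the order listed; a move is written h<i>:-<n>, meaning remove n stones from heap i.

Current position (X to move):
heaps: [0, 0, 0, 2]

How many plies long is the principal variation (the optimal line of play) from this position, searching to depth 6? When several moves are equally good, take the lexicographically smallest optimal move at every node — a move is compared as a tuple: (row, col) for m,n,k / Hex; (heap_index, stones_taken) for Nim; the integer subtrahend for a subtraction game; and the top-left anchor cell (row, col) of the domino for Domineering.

PV length from [(0,0,0,2)]: 1 ply

p1 X@[(0,0,0,2)]: h3:-1[(0,0,0,1)]-1 h3:-2[(0,0,0,0)]+1*
p2 O@[(0,0,0,0)] terminal -1; root [(0,0,0,2)] d6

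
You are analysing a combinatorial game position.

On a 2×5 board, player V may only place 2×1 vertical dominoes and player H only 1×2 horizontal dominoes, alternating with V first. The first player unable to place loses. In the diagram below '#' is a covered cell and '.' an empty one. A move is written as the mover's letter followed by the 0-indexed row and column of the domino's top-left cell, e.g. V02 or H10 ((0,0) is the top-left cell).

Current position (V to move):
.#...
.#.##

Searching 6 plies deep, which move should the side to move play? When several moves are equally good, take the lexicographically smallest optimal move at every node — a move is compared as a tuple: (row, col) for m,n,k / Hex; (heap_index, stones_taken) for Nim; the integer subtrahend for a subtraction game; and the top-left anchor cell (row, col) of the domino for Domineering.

p1 V@[.#.../.#.##]: V00[##.../##.##]-1 V02[.##../.####]+1*
p2 H@[.##../.####]: H03[.####/.####]-1*
p3 V@[.####/.####]: V00[#####/#####]+1*
p4 H@[#####/#####] terminal -1; root [.#.../.#.##] d6

V's best at [.#.../.#.##]: V02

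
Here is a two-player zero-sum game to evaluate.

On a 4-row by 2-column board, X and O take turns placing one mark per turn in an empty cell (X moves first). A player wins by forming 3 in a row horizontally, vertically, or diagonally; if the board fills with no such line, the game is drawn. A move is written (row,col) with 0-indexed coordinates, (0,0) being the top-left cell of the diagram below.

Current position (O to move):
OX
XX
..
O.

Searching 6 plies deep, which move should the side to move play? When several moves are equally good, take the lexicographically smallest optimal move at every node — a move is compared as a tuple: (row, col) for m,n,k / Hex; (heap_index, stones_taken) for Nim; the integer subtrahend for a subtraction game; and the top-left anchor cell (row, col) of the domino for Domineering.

O's best at [OX/XX/../O.]: (2,1)

ply 1, O at OX/XX/../O. | (2,0)=-1→OX/XX/O./O.; (2,1)=+0→OX/XX/.O/O.*; (3,1)=-1→OX/XX/../OO
ply 2, X at OX/XX/.O/O. | (2,0)=+0→OX/XX/XO/O.*; (3,1)=+0→OX/XX/.O/OX
ply 3, O at OX/XX/XO/O. | (3,1)=+0→OX/XX/XO/OO*
ply 4: OX/XX/XO/OO is terminal +0 (X); from OX/XX/../O. depth 6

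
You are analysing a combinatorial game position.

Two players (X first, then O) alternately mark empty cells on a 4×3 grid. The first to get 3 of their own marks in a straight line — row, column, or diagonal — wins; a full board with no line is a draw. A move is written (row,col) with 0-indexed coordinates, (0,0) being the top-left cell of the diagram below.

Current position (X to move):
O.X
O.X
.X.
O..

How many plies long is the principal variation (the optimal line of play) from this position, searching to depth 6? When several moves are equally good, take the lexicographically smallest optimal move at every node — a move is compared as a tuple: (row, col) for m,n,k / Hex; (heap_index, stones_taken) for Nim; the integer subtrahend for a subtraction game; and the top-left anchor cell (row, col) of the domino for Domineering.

[O.X/O.X/.X./O..] X move#1: (0,1):-1/OXX/O.X/.X./O.., (1,1):-1/O.X/OXX/.X./O.., (2,0):+1/O.X/O.X/XX./O..*, (2,2):+1/O.X/O.X/.XX/O.., (3,1):-1/O.X/O.X/.X./OX., (3,2):-1/O.X/O.X/.X./O.X
[O.X/O.X/XX./O..] O move#2: (0,1):-1/OOX/O.X/XX./O..*, (1,1):-1/O.X/OOX/XX./O.., (2,2):-1/O.X/O.X/XXO/O.., (3,1):-1/O.X/O.X/XX./OO., (3,2):-1/O.X/O.X/XX./O.O
[OOX/O.X/XX./O..] X move#3: (1,1):+1/OOX/OXX/XX./O..*, (2,2):+1/OOX/O.X/XXX/O.., (3,1):+1/OOX/O.X/XX./OX., (3,2):+1/OOX/O.X/XX./O.X
[OOX/OXX/XX./O..] end (terminal -1, O#4); searched O.X/O.X/.X./O.. to 6

PV length from [O.X/O.X/.X./O..]: 3 plies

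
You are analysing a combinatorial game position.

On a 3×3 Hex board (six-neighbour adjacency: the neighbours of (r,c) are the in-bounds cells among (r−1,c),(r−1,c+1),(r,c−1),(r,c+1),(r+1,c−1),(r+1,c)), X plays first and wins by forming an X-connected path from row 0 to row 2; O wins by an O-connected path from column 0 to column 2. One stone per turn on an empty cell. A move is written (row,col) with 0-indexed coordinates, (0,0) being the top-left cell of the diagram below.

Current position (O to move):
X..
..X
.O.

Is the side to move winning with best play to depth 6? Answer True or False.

O winning at [X../..X/.O.]: True

p1 O@[X../..X/.O.]: (0,1)[XO./..X/.O.]-1 (0,2)[X.O/..X/.O.]-1 (1,0)[X../O.X/.O.]-1 (1,1)[X../.OX/.O.]+1* (2,0)[X../..X/OO.]-1 (2,2)[X../..X/.OO]-1
p2 X@[X../.OX/.O.]: (0,1)[XX./.OX/.O.]-1* (0,2)[X.X/.OX/.O.]-1 (1,0)[X../XOX/.O.]-1 (2,0)[X../.OX/XO.]-1 (2,2)[X../.OX/.OX]-1
p3 O@[XX./.OX/.O.]: (0,2)[XXO/.OX/.O.]+1* (1,0)[XX./OOX/.O.]+1 (2,0)[XX./.OX/OO.]+1 (2,2)[XX./.OX/.OO]+1
p4 X@[XXO/.OX/.O.]: (1,0)[XXO/XOX/.O.]-1* (2,0)[XXO/.OX/XO.]-1 (2,2)[XXO/.OX/.OX]-1
p5 O@[XXO/XOX/.O.]: (2,0)[XXO/XOX/OO.]+1* (2,2)[XXO/XOX/.OO]-1
p6 X@[XXO/XOX/OO.] terminal -1; root [X../..X/.O.] d6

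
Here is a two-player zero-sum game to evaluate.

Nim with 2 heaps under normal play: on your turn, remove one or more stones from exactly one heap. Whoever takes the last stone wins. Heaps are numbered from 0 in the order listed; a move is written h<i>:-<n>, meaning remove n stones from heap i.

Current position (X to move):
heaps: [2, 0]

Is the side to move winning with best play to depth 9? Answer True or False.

X winning at [(2,0)]: True

ply 1, X at (2,0) | h0:-1=-1→(1,0); h0:-2=+1→(0,0)*
ply 2: (0,0) is terminal -1 (O); from (2,0) depth 9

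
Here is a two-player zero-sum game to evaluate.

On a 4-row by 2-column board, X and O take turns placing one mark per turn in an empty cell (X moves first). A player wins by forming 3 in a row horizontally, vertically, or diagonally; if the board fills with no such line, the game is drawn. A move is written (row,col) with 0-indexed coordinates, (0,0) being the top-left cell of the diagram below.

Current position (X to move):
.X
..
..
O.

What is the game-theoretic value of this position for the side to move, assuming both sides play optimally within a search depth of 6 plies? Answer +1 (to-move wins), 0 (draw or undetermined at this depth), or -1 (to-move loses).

[.X/../../O.] X move#1: (0,0):+0/XX/../../O.*, (1,0):+0/.X/X./../O., (1,1):+0/.X/.X/../O., (2,0):+0/.X/../X./O., (2,1):+0/.X/../.X/O., (3,1):+0/.X/../../OX
[XX/../../O.] O move#2: (1,0):+0/XX/O./../O.*, (1,1):+0/XX/.O/../O., (2,0):+0/XX/../O./O., (2,1):+0/XX/../.O/O., (3,1):+0/XX/../../OO
[XX/O./../O.] X move#3: (1,1):-1/XX/OX/../O., (2,0):+0/XX/O./X./O.*, (2,1):-1/XX/O./.X/O., (3,1):-1/XX/O./../OX
[XX/O./X./O.] O move#4: (1,1):+0/XX/OO/X./O.*, (2,1):+0/XX/O./XO/O., (3,1):+0/XX/O./X./OO
[XX/OO/X./O.] X move#5: (2,1):+0/XX/OO/XX/O.*, (3,1):+0/XX/OO/X./OX
[XX/OO/XX/O.] O move#6: (3,1):+0/XX/OO/XX/OO*
[XX/OO/XX/OO] end (terminal +0, X#7); searched .X/../../O. to 6

value(.X/../../O., X) = 0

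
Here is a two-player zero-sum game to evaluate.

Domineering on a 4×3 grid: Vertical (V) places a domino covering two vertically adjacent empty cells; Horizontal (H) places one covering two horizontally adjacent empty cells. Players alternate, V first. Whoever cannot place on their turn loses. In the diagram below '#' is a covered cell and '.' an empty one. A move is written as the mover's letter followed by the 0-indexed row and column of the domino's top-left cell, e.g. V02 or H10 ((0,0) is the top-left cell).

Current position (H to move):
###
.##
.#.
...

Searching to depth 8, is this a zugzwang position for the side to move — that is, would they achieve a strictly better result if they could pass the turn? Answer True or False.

p1 H@[###/.##/.#./...]: H30[###/.##/.#./##.]-1* H31[###/.##/.#./.##]-1
p2 V@[###/.##/.#./##.]: V10[###/###/##./##.]+1* V22[###/.##/.##/###]+1
p3 H@[###/###/##./##.] terminal -1; root [###/.##/.#./...] d8
if H skipped the turn, V would face:
~ p1 V@[###/.##/.#./...]: V10[###/###/##./...]-1 V20[###/.##/##./#..]-1 V22[###/.##/.##/..#]+1*
~ p2 H@[###/.##/.##/..#]: H30[###/.##/.##/###]-1*
~ p3 V@[###/.##/.##/###]: V10[###/###/###/###]+1*
~ p4 H@[###/###/###/###] terminal -1; root [###/.##/.#./...] d8
compare (H): move=-1 vs pass=-1

zugzwang(###/.##/.#./..., H) = False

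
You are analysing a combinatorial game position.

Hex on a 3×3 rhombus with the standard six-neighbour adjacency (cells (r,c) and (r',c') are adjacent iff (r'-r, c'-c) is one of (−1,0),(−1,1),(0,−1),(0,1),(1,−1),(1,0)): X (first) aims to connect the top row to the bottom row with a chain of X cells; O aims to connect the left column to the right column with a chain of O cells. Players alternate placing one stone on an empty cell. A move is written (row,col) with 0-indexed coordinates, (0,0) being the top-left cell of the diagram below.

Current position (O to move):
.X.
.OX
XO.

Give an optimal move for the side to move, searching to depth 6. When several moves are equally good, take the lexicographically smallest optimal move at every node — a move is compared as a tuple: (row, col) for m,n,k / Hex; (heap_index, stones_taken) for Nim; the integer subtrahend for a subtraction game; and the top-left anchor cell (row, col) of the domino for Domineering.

O's best at [.X./.OX/XO.]: (1,0)

[.X./.OX/XO.] O move#1: (0,0):-1/OX./.OX/XO., (0,2):-1/.XO/.OX/XO., (1,0):+1/.X./OOX/XO.*, (2,2):-1/.X./.OX/XOO
[.X./OOX/XO.] X move#2: (0,0):-1/XX./OOX/XO.*, (0,2):-1/.XX/OOX/XO., (2,2):-1/.X./OOX/XOX
[XX./OOX/XO.] O move#3: (0,2):+1/XXO/OOX/XO.*, (2,2):+1/XX./OOX/XOO
[XXO/OOX/XO.] end (terminal -1, X#4); searched .X./.OX/XO. to 6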